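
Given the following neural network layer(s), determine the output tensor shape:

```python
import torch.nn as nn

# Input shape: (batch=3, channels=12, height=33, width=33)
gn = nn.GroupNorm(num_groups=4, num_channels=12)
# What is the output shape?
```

Input: (3, 12, 33, 33) -> Output: (3, 12, 33, 33)

Answer: (3, 12, 33, 33)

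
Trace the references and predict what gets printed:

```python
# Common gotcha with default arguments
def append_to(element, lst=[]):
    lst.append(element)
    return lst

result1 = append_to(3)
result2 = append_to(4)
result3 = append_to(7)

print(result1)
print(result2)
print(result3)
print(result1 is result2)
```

Key concept: mutable default argument gotcha.
Step by step:
`result1 = append_to(3)` → result1 = [3]
`result2 = append_to(4)` → result1 = [3, 4] (same object as result2); result2 = [3, 4] (same object as result1)
`result3 = append_to(7)` → result1 = [3, 4, 7] (same object as result2, result3); result2 = [3, 4, 7] (same object as result1, result3); result3 = [3, 4, 7] (same object as result1, result2)
`print(result1)` → prints [3, 4, 7]
`print(result2)` → prints [3, 4, 7]
`print(result3)` → prints [3, 4, 7]
`print(result1 is result2)` → prints True

Answer:
[3, 4, 7]
[3, 4, 7]
[3, 4, 7]
True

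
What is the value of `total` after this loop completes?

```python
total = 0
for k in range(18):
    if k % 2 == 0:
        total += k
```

Sum of even numbers 0 to 17
`total` takes the values: 0 → 2 → 6 → 12 → 20 → 30 → 42 → 56 → 72

Answer: 72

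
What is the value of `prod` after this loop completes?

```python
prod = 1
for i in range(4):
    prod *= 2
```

2^4 = 16
`prod` takes the values: 1 → 2 → 4 → 8 → 16

Answer: 16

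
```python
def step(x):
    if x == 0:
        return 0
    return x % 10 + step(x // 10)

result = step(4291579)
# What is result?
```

Sum of digits of 4291579: 9 + 7 + 5 + 1 + 9 + 2 + 4 = 37

Answer: 37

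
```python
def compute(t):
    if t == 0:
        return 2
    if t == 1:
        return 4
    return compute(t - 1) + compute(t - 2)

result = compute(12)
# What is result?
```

Build up from base cases: compute(0)=2, compute(1)=4, compute(2)=6, compute(3)=10, compute(4)=16, compute(5)=26, compute(6)=42, ..., compute(12)=754

Answer: 754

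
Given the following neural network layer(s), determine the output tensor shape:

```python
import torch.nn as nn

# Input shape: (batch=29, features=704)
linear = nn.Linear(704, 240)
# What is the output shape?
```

Input: (29, 704) -> Output: (29, 240)

Answer: (29, 240)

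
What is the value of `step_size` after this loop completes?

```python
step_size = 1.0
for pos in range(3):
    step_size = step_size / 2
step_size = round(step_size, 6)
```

Halving LR 3 times: 1 / 2^3
`step_size` takes the values: 1.0 → 0.5 → 0.25 → 0.125

Answer: 0.125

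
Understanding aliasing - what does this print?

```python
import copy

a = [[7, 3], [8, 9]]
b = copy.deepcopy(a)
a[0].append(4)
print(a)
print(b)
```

Key concept: deep copy is fully independent.
Step by step:
`a = [[7, 3], [8, 9]]` → a = [[7, 3], [8, 9]]
`b = copy.deepcopy(a)` → b = [[7, 3], [8, 9]]
`a[0].append(4)` → a = [[7, 3, 4], [8, 9]]
`print(a)` → prints [[7, 3, 4], [8, 9]]
`print(b)` → prints [[7, 3], [8, 9]]

Answer:
[[7, 3, 4], [8, 9]]
[[7, 3], [8, 9]]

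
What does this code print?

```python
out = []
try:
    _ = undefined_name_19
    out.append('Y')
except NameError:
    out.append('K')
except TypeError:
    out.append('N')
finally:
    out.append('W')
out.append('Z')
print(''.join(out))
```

Execution trace: 'K' (except NameError) → 'W' (finally) → 'Z' (after the try/except). Output: KWZ

Answer: KWZ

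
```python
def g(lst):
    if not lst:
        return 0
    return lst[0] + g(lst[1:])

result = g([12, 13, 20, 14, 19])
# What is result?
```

12 + 13 + 20 + 14 + 19 + 0 = 78

Answer: 78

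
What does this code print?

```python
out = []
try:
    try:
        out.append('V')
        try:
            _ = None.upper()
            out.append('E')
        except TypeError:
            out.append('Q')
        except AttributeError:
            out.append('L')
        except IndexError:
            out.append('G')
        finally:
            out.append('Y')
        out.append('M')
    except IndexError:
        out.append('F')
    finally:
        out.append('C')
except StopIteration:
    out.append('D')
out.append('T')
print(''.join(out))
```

Execution trace: 'V' (try body) → 'L' (inner except AttributeError) → 'Y' (inner finally) → 'M' (try body, no exception) → 'C' (finally) → 'T' (after the try/except). Output: VLYMCT

Answer: VLYMCT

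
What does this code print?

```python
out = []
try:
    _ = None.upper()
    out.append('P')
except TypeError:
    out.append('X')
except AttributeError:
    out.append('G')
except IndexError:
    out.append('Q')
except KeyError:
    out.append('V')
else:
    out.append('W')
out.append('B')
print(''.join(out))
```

Execution trace: 'G' (except AttributeError) → 'B' (after the try/except). Output: GB

Answer: GB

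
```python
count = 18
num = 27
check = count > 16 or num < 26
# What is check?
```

Trace:
`count = 18` → count = 18
`num = 27` → num = 27
`check = count > 16 or num < 26` → check = True
So check = True

Answer: True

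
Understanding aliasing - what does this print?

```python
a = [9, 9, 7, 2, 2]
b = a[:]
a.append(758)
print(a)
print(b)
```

Key concept: slice [:] creates copy.
Step by step:
`a = [9, 9, 7, 2, 2]` → a = [9, 9, 7, 2, 2]
`b = a[:]` → b = [9, 9, 7, 2, 2]
`a.append(758)` → a = [9, 9, 7, 2, 2, 758]
`print(a)` → prints [9, 9, 7, 2, 2, 758]
`print(b)` → prints [9, 9, 7, 2, 2]

Answer:
[9, 9, 7, 2, 2, 758]
[9, 9, 7, 2, 2]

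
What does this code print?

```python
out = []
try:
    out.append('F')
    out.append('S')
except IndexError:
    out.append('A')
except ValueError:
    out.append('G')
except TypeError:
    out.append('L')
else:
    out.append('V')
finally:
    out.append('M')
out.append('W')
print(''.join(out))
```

Execution trace: 'F' (try body) → 'S' (try body, no exception) → 'V' (else) → 'M' (finally) → 'W' (after the try/except). Output: FSVMW

Answer: FSVMW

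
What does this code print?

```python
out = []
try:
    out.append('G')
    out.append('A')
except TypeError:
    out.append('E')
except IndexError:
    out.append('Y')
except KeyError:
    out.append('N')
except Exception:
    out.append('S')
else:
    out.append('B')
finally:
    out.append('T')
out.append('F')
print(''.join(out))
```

Execution trace: 'G' (try body) → 'A' (try body, no exception) → 'B' (else) → 'T' (finally) → 'F' (after the try/except). Output: GABTF

Answer: GABTF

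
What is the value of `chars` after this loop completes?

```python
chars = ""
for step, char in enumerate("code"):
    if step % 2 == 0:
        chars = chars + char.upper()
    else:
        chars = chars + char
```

Uppercase even positions in 'code'
`chars` takes the values: "" → "C" → "Co" → "CoD" → "CoDe"

Answer: "CoDe"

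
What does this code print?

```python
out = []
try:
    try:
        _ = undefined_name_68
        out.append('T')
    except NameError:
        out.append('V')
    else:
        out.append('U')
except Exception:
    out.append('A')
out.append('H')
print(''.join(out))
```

Execution trace: 'V' (inner except NameError) → 'H' (after the try/except). Output: VH

Answer: VH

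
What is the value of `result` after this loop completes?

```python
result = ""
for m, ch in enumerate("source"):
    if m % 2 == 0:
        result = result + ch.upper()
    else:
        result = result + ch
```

Uppercase even positions in 'source'
`result` takes the values: "" → "S" → "So" → "SoU" → "SoUr" → "SoUrC" → "SoUrCe"

Answer: "SoUrCe"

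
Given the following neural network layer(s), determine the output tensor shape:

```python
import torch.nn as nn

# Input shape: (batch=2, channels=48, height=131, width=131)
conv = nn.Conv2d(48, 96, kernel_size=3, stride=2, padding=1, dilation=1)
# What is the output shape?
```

Input: (2, 48, 131, 131) -> Output: (2, 96, 66, 66)

Answer: (2, 96, 66, 66)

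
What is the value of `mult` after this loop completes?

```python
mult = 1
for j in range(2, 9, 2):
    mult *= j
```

Product of even numbers 2 to 8
`mult` takes the values: 1 → 2 → 8 → 48 → 384

Answer: 384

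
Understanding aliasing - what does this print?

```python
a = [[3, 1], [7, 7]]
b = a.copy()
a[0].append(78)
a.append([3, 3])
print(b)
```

Key concept: shallow copy with nested lists.
Step by step:
`a = [[3, 1], [7, 7]]` → a = [[3, 1], [7, 7]]
`b = a.copy()` → b = [[3, 1], [7, 7]]
`a[0].append(78)` → a = [[3, 1, 78], [7, 7]]; b = [[3, 1, 78], [7, 7]]
`a.append([3, 3])` → a = [[3, 1, 78], [7, 7], [3, 3]]
`print(b)` → prints [[3, 1, 78], [7, 7]]

Answer: [[3, 1, 78], [7, 7]]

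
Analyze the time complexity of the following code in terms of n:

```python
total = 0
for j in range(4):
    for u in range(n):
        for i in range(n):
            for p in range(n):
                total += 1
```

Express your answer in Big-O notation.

Each loop level contributes: 1 × n × n × n. Multiplying the contributions gives O(n^3).

Answer: O(n^3)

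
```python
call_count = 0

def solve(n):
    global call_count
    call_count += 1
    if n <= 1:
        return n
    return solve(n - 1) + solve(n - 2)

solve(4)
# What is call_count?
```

Calls(n) = 1 + Calls(n-1) + Calls(n-2); Calls(0)=Calls(1)=1. For n=4 this gives 9.

Answer: 9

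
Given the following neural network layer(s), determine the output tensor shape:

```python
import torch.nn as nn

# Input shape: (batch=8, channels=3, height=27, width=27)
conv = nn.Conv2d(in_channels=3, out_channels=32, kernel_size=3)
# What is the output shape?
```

Input: (8, 3, 27, 27) -> Output: (8, 32, 25, 25)

Answer: (8, 32, 25, 25)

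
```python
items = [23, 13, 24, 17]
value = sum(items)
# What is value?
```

Trace:
`items = [23, 13, 24, 17]` → items = [23, 13, 24, 17]
`value = sum(items)` → value = 77
So value = 77

Answer: 77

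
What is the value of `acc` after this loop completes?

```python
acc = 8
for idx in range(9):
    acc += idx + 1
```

Start at 8, add 1 to 9 = 53
`acc` takes the values: 8 → 9 → 11 → 14 → 18 → 23 → 29 → 36 → 44 → 53

Answer: 53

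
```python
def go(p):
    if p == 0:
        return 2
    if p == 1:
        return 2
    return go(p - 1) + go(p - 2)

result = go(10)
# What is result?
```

Build up from base cases: go(0)=2, go(1)=2, go(2)=4, go(3)=6, go(4)=10, go(5)=16, go(6)=26, ..., go(10)=178

Answer: 178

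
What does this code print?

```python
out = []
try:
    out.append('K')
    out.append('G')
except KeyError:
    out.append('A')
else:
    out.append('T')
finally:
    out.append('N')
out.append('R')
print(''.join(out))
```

Execution trace: 'K' (try body) → 'G' (try body, no exception) → 'T' (else) → 'N' (finally) → 'R' (after the try/except). Output: KGTNR

Answer: KGTNR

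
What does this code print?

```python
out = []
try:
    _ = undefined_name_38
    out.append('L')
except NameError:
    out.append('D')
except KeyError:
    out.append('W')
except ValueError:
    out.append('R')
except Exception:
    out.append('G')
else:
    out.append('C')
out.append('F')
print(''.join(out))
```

Execution trace: 'D' (except NameError) → 'F' (after the try/except). Output: DF

Answer: DF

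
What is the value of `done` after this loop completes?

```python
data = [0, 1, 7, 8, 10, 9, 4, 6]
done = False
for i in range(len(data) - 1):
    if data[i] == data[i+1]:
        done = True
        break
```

Check consecutive duplicates in [0, 1, 7, 8, 10, 9, 4, 6]
`done` takes the values: False

Answer: False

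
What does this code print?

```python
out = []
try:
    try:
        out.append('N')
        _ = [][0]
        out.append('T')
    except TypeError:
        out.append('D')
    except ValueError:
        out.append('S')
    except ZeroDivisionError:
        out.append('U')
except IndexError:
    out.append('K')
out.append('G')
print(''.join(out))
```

Execution trace: 'N' (try body) → 'K' (outer except IndexError) → 'G' (after the try/except). Output: NKG

Answer: NKG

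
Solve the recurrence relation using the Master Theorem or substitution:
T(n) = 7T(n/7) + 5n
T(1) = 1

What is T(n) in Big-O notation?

By Master Theorem: a=7, b=7, f(n)=5n. Since log_7(7) = 1 and f(n) = Θ(n^1), Case 2 applies. T(n) = O(n log n).

Answer: O(n log n)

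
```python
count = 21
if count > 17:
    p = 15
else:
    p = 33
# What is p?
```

Trace:
`count = 21` → count = 21
`if count > 17: ...` → count > 17 is True → p = 15
So p = 15

Answer: 15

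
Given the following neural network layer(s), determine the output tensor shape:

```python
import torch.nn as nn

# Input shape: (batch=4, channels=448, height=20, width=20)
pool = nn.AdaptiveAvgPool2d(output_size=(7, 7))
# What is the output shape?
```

Input: (4, 448, 20, 20) -> Output: (4, 448, 7, 7)

Answer: (4, 448, 7, 7)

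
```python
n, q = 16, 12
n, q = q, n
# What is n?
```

Trace:
`n, q = 16, 12` → n = 16; q = 12
`n, q = q, n` → n = 12; q = 16
So n = 12

Answer: 12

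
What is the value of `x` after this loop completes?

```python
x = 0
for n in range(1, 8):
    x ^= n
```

XOR of 1 to 7
`x` takes the values: 0 → 1 → 3 → 0 → 4 → 1 → 7 → 0

Answer: 0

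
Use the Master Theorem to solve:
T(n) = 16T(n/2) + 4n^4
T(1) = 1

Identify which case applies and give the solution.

a=16, b=2, f(n)=4n^4. log_2(16) = 4. Since c=4 = 4, Case 2 applies: T(n) = Θ(n^log_b(a) · log n) = O(n^4 log n).

Answer: O(n^4 log n) - Case 2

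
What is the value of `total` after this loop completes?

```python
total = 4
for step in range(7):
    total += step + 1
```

Start at 4, add 1 to 7 = 32
`total` takes the values: 4 → 5 → 7 → 10 → 14 → 19 → 25 → 32

Answer: 32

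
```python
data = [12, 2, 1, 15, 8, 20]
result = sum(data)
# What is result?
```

Trace:
`data = [12, 2, 1, 15, 8, 20]` → data = [12, 2, 1, 15, 8, 20]
`result = sum(data)` → result = 58
So result = 58

Answer: 58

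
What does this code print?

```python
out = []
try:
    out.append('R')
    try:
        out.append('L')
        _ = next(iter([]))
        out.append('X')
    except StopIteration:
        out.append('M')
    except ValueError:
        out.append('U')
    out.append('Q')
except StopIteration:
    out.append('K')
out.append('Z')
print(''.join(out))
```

Execution trace: 'R' (try body) → 'L' (inner try body) → 'M' (inner except StopIteration) → 'Q' (try body, no exception) → 'Z' (after the try/except). Output: RLMQZ

Answer: RLMQZ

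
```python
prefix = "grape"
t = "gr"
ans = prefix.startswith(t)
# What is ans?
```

Trace:
`prefix = "grape"` → prefix = 'grape'
`t = "gr"` → t = 'gr'
`ans = prefix.startswith(t)` → ans = True
So ans = True

Answer: True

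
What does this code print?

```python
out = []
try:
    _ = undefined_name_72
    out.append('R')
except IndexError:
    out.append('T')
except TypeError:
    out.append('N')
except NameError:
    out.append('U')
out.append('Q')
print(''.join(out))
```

Execution trace: 'U' (except NameError) → 'Q' (after the try/except). Output: UQ

Answer: UQ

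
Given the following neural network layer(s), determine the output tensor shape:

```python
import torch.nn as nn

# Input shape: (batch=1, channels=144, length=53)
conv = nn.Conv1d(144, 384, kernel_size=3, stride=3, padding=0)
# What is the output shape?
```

Input: (1, 144, 53) -> Output: (1, 384, 17)

Answer: (1, 384, 17)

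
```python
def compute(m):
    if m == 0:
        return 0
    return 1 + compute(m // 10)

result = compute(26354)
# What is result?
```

Count of digits of 26354: 5

Answer: 5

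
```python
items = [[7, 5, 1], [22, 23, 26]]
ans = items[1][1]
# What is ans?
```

Trace:
`items = [[7, 5, 1], [22, 23, 26]]` → items = [[7, 5, 1], [22, 23, 26]]
`ans = items[1][1]` → ans = 23
So ans = 23

Answer: 23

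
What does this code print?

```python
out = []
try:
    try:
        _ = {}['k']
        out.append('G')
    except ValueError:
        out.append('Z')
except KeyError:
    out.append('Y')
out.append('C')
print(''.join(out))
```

Execution trace: 'Y' (outer except KeyError) → 'C' (after the try/except). Output: YC

Answer: YC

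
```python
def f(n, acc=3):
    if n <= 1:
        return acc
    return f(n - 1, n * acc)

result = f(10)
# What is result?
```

Accumulator trace (n, acc): (10, 3) -> (9, 30) -> (8, 270) -> (7, 2160) -> (6, 15120) -> (5, 90720) -> (4, 453600) -> (3, 1814400) -> (2, 5443200) -> (1, 10886400) -> return 10886400

Answer: 10886400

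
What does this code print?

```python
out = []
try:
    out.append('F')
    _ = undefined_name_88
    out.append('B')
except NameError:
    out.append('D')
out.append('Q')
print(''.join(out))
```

Execution trace: 'F' (try body) → 'D' (except NameError) → 'Q' (after the try/except). Output: FDQ

Answer: FDQ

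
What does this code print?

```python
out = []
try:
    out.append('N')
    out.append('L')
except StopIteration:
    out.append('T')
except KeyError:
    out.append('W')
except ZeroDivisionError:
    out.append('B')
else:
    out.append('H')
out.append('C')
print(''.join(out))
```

Execution trace: 'N' (try body) → 'L' (try body, no exception) → 'H' (else) → 'C' (after the try/except). Output: NLHC

Answer: NLHC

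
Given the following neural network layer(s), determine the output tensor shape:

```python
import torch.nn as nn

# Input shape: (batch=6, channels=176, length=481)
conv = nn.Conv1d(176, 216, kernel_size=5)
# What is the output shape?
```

Input: (6, 176, 481) -> Output: (6, 216, 477)

Answer: (6, 216, 477)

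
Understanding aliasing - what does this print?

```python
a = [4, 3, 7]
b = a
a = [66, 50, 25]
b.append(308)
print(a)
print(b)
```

Key concept: rebinding vs mutation: a is rebound to a new list, b still points at the original.
Step by step:
`a = [4, 3, 7]` → a = [4, 3, 7]
`b = a` → b = [4, 3, 7] (same object as a)
`a = [66, 50, 25]` → a = [66, 50, 25]
`b.append(308)` → b = [4, 3, 7, 308]
`print(a)` → prints [66, 50, 25]
`print(b)` → prints [4, 3, 7, 308]

Answer:
[66, 50, 25]
[4, 3, 7, 308]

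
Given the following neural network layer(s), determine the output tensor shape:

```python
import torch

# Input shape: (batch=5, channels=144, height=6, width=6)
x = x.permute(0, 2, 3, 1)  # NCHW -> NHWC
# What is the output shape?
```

Input: (5, 144, 6, 6) -> Output: (5, 6, 6, 144)

Answer: (5, 6, 6, 144)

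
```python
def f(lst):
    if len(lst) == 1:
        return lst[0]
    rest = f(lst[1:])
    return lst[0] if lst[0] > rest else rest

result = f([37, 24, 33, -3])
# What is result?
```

Recursive max over [37, 24, 33, -3] = 37

Answer: 37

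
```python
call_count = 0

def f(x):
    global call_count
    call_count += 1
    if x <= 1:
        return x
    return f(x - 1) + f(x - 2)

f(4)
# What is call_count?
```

Calls(x) = 1 + Calls(x-1) + Calls(x-2); Calls(0)=Calls(1)=1. For x=4 this gives 9.

Answer: 9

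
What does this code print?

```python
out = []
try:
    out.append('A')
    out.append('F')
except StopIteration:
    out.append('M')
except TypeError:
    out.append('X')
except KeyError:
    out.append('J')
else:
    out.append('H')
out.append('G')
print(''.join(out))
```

Execution trace: 'A' (try body) → 'F' (try body, no exception) → 'H' (else) → 'G' (after the try/except). Output: AFHG

Answer: AFHG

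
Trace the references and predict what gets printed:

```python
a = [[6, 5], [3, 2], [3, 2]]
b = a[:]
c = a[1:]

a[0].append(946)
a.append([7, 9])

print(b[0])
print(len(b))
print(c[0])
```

Key concept: slice with nested mutation.
Step by step:
`a = [[6, 5], [3, 2], [3, 2]]` → a = [[6, 5], [3, 2], [3, 2]]
`b = a[:]` → b = [[6, 5], [3, 2], [3, 2]]
`c = a[1:]` → c = [[3, 2], [3, 2]]
`a[0].append(946)` → a = [[6, 5, 946], [3, 2], [3, 2]]; b = [[6, 5, 946], [3, 2], [3, 2]]
`a.append([7, 9])` → a = [[6, 5, 946], [3, 2], [3, 2], [7, 9]]
`print(b[0])` → prints [6, 5, 946]
`print(len(b))` → prints 3
`print(c[0])` → prints [3, 2]

Answer:
[6, 5, 946]
3
[3, 2]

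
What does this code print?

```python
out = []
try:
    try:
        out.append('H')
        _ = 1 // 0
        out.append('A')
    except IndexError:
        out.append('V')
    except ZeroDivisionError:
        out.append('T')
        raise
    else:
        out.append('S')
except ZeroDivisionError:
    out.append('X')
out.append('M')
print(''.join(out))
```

Execution trace: 'H' (inner try body) → 'T' (inner except ZeroDivisionError) → 'X' (outer except ZeroDivisionError) → 'M' (after the try/except). Output: HTXM

Answer: HTXM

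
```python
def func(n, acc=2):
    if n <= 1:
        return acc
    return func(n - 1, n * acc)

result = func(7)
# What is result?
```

Accumulator trace (n, acc): (7, 2) -> (6, 14) -> (5, 84) -> (4, 420) -> (3, 1680) -> (2, 5040) -> (1, 10080) -> return 10080

Answer: 10080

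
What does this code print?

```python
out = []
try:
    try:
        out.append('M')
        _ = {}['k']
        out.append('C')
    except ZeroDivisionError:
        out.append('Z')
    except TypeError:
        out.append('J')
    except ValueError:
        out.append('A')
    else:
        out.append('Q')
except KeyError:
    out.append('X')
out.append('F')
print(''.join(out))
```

Execution trace: 'M' (try body) → 'X' (outer except KeyError) → 'F' (after the try/except). Output: MXF

Answer: MXF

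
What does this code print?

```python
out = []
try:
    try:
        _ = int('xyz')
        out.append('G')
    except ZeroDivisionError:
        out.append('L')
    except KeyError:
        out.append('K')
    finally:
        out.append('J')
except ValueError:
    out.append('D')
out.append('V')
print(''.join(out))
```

Execution trace: 'J' (finally) → 'D' (outer except ValueError) → 'V' (after the try/except). Output: JDV

Answer: JDV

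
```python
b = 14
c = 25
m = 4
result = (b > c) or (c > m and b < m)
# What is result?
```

Trace:
`b = 14` → b = 14
`c = 25` → c = 25
`m = 4` → m = 4
`result = (b > c) or (c > m and b < m)` → result = False
So result = False

Answer: False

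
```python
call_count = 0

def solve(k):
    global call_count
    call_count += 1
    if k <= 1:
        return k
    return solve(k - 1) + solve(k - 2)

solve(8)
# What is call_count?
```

Calls(k) = 1 + Calls(k-1) + Calls(k-2); Calls(0)=Calls(1)=1. For k=8 this gives 67.

Answer: 67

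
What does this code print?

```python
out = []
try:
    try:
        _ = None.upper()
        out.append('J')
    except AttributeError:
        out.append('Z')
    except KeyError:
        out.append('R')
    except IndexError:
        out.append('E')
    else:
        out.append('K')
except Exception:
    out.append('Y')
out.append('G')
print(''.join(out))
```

Execution trace: 'Z' (inner except AttributeError) → 'G' (after the try/except). Output: ZG

Answer: ZG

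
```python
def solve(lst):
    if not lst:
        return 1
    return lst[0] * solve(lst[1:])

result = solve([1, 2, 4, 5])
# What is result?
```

Product over [1, 2, 4, 5] = 1 * 2 * 4 * 5 = 40

Answer: 40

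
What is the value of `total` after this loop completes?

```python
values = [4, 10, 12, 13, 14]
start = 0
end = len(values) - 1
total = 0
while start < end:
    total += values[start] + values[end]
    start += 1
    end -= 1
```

Sum of pairs from ends
`total` takes the values: 0 → 18 → 41

Answer: 41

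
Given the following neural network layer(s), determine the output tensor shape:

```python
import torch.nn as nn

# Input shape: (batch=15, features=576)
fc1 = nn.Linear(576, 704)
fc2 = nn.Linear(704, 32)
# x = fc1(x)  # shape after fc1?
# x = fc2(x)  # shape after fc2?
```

Input: (15, 576) -> after fc1: (15, 704) -> Output: (15, 32)

Answer: (15, 32)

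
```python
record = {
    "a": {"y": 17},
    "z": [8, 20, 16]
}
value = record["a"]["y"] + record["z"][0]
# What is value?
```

Trace:
`record = { ...` → record = {'a': {'y': 17}, 'z': [8, 20, 16]}
`value = record["a"]["y"] + record["z"][0]` → value = 25
So value = 25

Answer: 25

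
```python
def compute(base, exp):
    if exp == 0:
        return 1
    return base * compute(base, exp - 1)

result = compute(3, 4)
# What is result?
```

compute(3, 4) = 3 * 3 * 3 * 3 = 81

Answer: 81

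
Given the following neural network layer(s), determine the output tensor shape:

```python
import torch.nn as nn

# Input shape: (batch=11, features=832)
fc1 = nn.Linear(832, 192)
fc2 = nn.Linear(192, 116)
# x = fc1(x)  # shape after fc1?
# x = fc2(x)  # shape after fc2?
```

Input: (11, 832) -> after fc1: (11, 192) -> Output: (11, 116)

Answer: (11, 116)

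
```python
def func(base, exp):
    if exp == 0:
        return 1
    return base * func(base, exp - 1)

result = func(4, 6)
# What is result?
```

func(4, 6) = 4 * 4 * 4 * 4 * 4 * 4 = 4096

Answer: 4096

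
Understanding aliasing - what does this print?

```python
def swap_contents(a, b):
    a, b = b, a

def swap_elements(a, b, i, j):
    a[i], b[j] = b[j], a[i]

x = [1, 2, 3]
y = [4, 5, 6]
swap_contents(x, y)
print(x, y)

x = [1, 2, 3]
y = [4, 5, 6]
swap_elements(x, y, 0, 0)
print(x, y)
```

Key concept: parameter rebinding vs mutation.
Step by step:
`x = [1, 2, 3]` → x = [1, 2, 3]
`y = [4, 5, 6]` → y = [4, 5, 6]
`swap_contents(x, y)` → no visible change to tracked variables
`print(x, y)` → prints [1, 2, 3] [4, 5, 6]
`x = [1, 2, 3]` → x = [1, 2, 3]
`y = [4, 5, 6]` → y = [4, 5, 6]
`swap_elements(x, y, 0, 0)` → x = [4, 2, 3]; y = [1, 5, 6]
`print(x, y)` → prints [4, 2, 3] [1, 5, 6]

Answer:
[1, 2, 3] [4, 5, 6]
[4, 2, 3] [1, 5, 6]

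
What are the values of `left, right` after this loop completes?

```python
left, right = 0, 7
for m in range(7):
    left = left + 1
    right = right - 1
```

left goes 0→7, right goes 7→0
`left, right` takes the values: (0, 7) → (1, 7) → (1, 6) → (2, 6) → (2, 5) → (3, 5) → (3, 4) → (4, 4) → (4, 3) → (5, 3) → (5, 2) → (6, 2) → (6, 1) → (7, 1) → (7, 0)

Answer: 7, 0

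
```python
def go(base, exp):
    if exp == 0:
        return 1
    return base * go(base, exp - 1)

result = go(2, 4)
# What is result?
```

go(2, 4) = 2 * 2 * 2 * 2 = 16

Answer: 16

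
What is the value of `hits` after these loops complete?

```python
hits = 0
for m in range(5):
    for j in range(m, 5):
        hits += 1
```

Upper triangle: 5 + 4 + ... + 1
`hits` takes the values: 0 → 1 → 2 → 3 → 4 → 5 → 6 → 7 → 8 → 9 → 10 → 11 → 12 → 13 → 14 → 15

Answer: 15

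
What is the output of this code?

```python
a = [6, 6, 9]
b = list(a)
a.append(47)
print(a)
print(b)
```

Key concept: list() constructor creates copy.
Step by step:
`a = [6, 6, 9]` → a = [6, 6, 9]
`b = list(a)` → b = [6, 6, 9]
`a.append(47)` → a = [6, 6, 9, 47]
`print(a)` → prints [6, 6, 9, 47]
`print(b)` → prints [6, 6, 9]

Answer:
[6, 6, 9, 47]
[6, 6, 9]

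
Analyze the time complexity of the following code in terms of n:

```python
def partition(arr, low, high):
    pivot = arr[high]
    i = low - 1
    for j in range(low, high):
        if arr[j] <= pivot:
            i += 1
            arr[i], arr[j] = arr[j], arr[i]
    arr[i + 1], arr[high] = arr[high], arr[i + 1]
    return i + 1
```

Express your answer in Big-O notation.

This is Lomuto partition (single pass over [low, high), where n = high - low). Time complexity: O(n).

Answer: O(n)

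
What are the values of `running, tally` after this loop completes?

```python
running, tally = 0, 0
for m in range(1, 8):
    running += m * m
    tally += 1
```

Sum of squares and count
`running, tally` takes the values: (0, 0) → (1, 0) → (1, 1) → (5, 1) → (5, 2) → (14, 2) → (14, 3) → (30, 3) → (30, 4) → (55, 4) → (55, 5) → (91, 5) → (91, 6) → (140, 6) → (140, 7)

Answer: 140, 7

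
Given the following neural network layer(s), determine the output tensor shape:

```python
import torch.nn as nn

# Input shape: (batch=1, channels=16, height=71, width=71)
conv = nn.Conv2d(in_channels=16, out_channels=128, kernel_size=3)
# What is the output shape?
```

Input: (1, 16, 71, 71) -> Output: (1, 128, 69, 69)

Answer: (1, 128, 69, 69)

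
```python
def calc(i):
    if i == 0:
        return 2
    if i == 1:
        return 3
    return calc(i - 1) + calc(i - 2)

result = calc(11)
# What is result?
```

Build up from base cases: calc(0)=2, calc(1)=3, calc(2)=5, calc(3)=8, calc(4)=13, calc(5)=21, calc(6)=34, ..., calc(11)=377

Answer: 377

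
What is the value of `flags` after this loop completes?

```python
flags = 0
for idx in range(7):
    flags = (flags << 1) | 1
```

Build 7 consecutive 1-bits: 0b1111111
`flags` takes the values: 0 → 1 → 3 → 7 → 15 → 31 → 63 → 127

Answer: 127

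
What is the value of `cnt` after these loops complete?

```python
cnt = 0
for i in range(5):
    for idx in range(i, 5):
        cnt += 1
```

Upper triangle: 5 + 4 + ... + 1
`cnt` takes the values: 0 → 1 → 2 → 3 → 4 → 5 → 6 → 7 → 8 → 9 → 10 → 11 → 12 → 13 → 14 → 15

Answer: 15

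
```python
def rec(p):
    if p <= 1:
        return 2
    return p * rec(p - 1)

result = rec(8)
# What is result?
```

rec(8) = 8 * 7 * 6 * 5 * 4 * 3 * 2 * 2 = 80640

Answer: 80640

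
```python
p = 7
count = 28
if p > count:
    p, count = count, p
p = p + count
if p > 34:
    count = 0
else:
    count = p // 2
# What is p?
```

Trace:
`p = 7` → p = 7
`count = 28` → count = 28
`if p > count: ...` → p > count is False → no variable changes
`p = p + count` → p = 35
`if p > 34: ...` → p > 34 is True → count = 0
So p = 35

Answer: 35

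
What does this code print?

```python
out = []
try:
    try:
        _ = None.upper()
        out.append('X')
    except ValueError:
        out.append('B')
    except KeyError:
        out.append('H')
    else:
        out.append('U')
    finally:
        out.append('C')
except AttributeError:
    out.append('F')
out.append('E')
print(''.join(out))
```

Execution trace: 'C' (finally) → 'F' (outer except AttributeError) → 'E' (after the try/except). Output: CFE

Answer: CFE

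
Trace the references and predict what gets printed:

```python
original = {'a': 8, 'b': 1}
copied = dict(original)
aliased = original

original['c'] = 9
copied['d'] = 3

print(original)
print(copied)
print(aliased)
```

Key concept: dict() creates copy, assignment creates alias.
Step by step:
`original = {'a': 8, 'b': 1}` → original = {'a': 8, 'b': 1}
`copied = dict(original)` → copied = {'a': 8, 'b': 1}
`aliased = original` → aliased = {'a': 8, 'b': 1} (same object as original)
`original['c'] = 9` → original = {'a': 8, 'b': 1, 'c': 9} (same object as aliased); aliased = {'a': 8, 'b': 1, 'c': 9} (same object as original)
`copied['d'] = 3` → copied = {'a': 8, 'b': 1, 'd': 3}
`print(original)` → prints {'a': 8, 'b': 1, 'c': 9}
`print(copied)` → prints {'a': 8, 'b': 1, 'd': 3}
`print(aliased)` → prints {'a': 8, 'b': 1, 'c': 9}

Answer:
{'a': 8, 'b': 1, 'c': 9}
{'a': 8, 'b': 1, 'd': 3}
{'a': 8, 'b': 1, 'c': 9}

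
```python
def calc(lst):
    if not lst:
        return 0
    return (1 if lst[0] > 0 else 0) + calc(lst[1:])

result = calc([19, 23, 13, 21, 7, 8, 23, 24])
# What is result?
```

Count of positive elements in [19, 23, 13, 21, 7, 8, 23, 24] = 8

Answer: 8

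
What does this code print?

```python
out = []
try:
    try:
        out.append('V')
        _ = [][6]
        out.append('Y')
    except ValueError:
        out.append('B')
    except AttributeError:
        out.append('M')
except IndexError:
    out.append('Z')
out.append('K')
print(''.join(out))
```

Execution trace: 'V' (try body) → 'Z' (outer except IndexError) → 'K' (after the try/except). Output: VZK

Answer: VZK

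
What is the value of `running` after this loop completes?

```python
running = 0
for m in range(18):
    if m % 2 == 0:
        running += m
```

Sum of even numbers 0 to 17
`running` takes the values: 0 → 2 → 6 → 12 → 20 → 30 → 42 → 56 → 72

Answer: 72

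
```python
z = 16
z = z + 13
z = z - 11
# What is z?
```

Trace:
`z = 16` → z = 16
`z = z + 13` → z = 29
`z = z - 11` → z = 18
So z = 18

Answer: 18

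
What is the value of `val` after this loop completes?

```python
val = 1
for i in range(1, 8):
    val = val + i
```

Start at 1, add 1 through 7
`val` takes the values: 1 → 2 → 4 → 7 → 11 → 16 → 22 → 29

Answer: 29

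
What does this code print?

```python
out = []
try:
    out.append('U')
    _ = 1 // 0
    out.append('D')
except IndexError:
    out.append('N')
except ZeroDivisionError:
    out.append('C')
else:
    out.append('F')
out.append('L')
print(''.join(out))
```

Execution trace: 'U' (try body) → 'C' (except ZeroDivisionError) → 'L' (after the try/except). Output: UCL

Answer: UCL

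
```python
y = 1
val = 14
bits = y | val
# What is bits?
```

Trace:
`y = 1` → y = 1
`val = 14` → val = 14
`bits = y | val` → bits = 15
So bits = 15

Answer: 15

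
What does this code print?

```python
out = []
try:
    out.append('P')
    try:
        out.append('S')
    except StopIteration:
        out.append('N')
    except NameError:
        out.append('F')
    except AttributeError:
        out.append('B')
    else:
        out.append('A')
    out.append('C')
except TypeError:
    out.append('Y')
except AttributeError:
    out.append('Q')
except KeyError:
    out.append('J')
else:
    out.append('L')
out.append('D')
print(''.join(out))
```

Execution trace: 'P' (try body) → 'S' (inner try body, no exception) → 'A' (inner else) → 'C' (try body, no exception) → 'L' (else) → 'D' (after the try/except). Output: PSACLD

Answer: PSACLD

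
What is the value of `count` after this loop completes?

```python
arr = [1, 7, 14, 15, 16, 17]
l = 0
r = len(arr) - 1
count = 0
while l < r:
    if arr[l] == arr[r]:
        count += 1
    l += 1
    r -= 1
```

Count matching pairs from ends
`count` takes the values: 0

Answer: 0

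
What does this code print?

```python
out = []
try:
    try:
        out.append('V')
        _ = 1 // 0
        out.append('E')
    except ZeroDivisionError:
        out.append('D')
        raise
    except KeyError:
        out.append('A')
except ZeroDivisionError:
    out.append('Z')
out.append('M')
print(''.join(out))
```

Execution trace: 'V' (try body) → 'D' (except ZeroDivisionError) → 'Z' (outer except ZeroDivisionError) → 'M' (after the try/except). Output: VDZM

Answer: VDZM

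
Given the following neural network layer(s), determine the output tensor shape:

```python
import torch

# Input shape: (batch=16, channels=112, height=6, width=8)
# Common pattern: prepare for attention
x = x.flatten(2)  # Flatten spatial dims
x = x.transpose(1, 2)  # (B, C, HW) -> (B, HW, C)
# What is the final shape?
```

Input: (16, 112, 6, 8) -> after flatten(2): (16, 112, 48) -> Output: (16, 48, 112)

Answer: (16, 48, 112)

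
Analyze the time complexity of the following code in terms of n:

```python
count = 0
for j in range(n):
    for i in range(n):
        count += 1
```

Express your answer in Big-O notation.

Each loop level contributes: n × n. Multiplying the contributions gives O(n^2).

Answer: O(n^2)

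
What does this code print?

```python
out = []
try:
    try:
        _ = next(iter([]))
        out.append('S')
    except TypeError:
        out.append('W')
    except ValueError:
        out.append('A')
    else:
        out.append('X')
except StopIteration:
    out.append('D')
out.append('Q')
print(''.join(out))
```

Execution trace: 'D' (outer except StopIteration) → 'Q' (after the try/except). Output: DQ

Answer: DQ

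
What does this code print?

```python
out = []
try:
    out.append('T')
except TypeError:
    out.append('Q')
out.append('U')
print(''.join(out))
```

Execution trace: 'T' (try body, no exception) → 'U' (after the try/except). Output: TU

Answer: TU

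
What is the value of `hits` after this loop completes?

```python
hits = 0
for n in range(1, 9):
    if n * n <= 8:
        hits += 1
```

Count numbers where n² ≤ 8
`hits` takes the values: 0 → 1 → 2

Answer: 2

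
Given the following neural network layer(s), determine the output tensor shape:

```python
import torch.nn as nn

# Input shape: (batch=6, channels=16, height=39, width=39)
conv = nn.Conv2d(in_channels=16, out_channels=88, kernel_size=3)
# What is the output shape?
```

Input: (6, 16, 39, 39) -> Output: (6, 88, 37, 37)

Answer: (6, 88, 37, 37)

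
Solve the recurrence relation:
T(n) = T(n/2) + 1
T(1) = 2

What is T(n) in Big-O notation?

Each step divides n by 2 and adds 1. After log_2(n) steps we reach T(1)=2. So T(n) = 1·log_2(n) + 2 = O(log n).

Answer: O(log n)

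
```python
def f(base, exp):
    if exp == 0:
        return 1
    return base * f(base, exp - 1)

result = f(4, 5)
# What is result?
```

f(4, 5) = 4 * 4 * 4 * 4 * 4 = 1024

Answer: 1024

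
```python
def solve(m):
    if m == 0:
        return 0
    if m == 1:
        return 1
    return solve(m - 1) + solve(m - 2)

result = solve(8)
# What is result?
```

Build up from base cases: solve(0)=0, solve(1)=1, solve(2)=1, solve(3)=2, solve(4)=3, solve(5)=5, solve(6)=8, ..., solve(8)=21

Answer: 21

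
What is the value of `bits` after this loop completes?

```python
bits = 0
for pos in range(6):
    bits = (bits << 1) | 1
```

Build 6 consecutive 1-bits: 0b111111
`bits` takes the values: 0 → 1 → 3 → 7 → 15 → 31 → 63

Answer: 63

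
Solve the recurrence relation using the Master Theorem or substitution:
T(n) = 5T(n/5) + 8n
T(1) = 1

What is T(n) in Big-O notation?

By Master Theorem: a=5, b=5, f(n)=8n. Since log_5(5) = 1 and f(n) = Θ(n^1), Case 2 applies. T(n) = O(n log n).

Answer: O(n log n)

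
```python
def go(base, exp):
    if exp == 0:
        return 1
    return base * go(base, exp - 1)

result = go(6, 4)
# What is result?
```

go(6, 4) = 6 * 6 * 6 * 6 = 1296

Answer: 1296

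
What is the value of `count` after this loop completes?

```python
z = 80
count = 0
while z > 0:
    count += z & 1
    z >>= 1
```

Count set bits in 80 (binary: 0b1010000)
`count` takes the values: 0 → 1 → 2

Answer: 2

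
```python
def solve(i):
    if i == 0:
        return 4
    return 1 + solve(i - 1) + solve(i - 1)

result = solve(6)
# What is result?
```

solve(i) = 1 + 2·solve(i-1), solve(0)=4. Closed form: (4+1)·2^6 - 1 = 319.

Answer: 319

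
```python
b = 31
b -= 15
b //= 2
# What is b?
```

Trace:
`b = 31` → b = 31
`b -= 15` → b = 16
`b //= 2` → b = 8
So b = 8

Answer: 8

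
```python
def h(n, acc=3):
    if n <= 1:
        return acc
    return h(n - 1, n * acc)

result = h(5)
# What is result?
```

Accumulator trace (n, acc): (5, 3) -> (4, 15) -> (3, 60) -> (2, 180) -> (1, 360) -> return 360

Answer: 360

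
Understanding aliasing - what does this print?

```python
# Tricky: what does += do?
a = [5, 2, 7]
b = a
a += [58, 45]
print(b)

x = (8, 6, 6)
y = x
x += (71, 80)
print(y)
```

Key concept: += behavior differs for mutable vs immutable.
Step by step:
`a = [5, 2, 7]` → a = [5, 2, 7]
`b = a` → b = [5, 2, 7] (same object as a)
`a += [58, 45]` → a = [5, 2, 7, 58, 45] (same object as b); b = [5, 2, 7, 58, 45] (same object as a)
`print(b)` → prints [5, 2, 7, 58, 45]
`x = (8, 6, 6)` → x = (8, 6, 6)
`y = x` → y = (8, 6, 6)
`x += (71, 80)` → x = (8, 6, 6, 71, 80)
`print(y)` → prints (8, 6, 6)

Answer:
[5, 2, 7, 58, 45]
(8, 6, 6)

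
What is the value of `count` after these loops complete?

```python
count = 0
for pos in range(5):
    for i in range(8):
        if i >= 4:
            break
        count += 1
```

Inner breaks at 4, outer runs 5 times
`count` takes the values: 0 → 1 → 2 → 3 → 4 → 5 → 6 → 7 → 8 → 9 → 10 → 11 → 12 → 13 → 14 → 15 → 16 → 17 → 18 → 19 → 20

Answer: 20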